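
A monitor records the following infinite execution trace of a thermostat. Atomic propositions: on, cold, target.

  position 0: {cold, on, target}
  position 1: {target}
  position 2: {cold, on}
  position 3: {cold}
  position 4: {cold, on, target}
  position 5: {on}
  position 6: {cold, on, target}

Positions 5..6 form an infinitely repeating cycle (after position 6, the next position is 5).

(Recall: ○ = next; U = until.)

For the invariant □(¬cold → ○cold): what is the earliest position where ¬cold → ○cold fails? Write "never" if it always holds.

never

¬cold → ○cold holds at every position 0..6, and those are all the positions the trace ever visits, so the invariant □(¬cold → ○cold) is never violated.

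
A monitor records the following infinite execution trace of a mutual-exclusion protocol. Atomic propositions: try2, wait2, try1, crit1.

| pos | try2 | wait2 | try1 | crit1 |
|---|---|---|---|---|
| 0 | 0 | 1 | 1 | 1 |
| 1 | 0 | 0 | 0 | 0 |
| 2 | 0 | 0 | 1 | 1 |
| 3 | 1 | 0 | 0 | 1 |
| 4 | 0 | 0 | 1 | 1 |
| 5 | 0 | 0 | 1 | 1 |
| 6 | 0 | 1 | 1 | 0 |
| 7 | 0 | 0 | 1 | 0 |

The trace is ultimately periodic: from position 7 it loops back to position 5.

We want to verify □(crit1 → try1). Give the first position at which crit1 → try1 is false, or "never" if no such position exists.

3

Check crit1 → try1 at each position in order: 0 ✓, 1 ✓, 2 ✓.
At position 3 the labels are {crit1, try2}, so crit1 → try1 is false there. This is the first violation.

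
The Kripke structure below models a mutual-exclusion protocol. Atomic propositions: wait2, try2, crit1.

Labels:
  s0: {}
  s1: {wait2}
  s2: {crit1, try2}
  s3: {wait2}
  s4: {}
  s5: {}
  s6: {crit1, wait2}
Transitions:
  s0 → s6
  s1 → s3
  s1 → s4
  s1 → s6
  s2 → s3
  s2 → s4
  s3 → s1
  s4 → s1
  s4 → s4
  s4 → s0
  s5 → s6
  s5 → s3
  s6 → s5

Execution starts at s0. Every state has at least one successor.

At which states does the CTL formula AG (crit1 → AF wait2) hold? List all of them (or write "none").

States satisfying crit1 → AF wait2: {s0, s1, s3, s4, s5, s6}.
States satisfying AG (crit1 → AF wait2): {s0, s1, s3, s4, s5, s6}.

{s0, s1, s3, s4, s5, s6}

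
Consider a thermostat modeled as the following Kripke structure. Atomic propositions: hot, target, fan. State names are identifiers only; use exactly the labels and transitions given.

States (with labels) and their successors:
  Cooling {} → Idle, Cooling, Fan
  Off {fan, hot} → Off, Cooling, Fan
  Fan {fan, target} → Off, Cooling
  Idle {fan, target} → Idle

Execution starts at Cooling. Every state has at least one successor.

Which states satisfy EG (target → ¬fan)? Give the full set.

States satisfying target → ¬fan: {Cooling, Off}.
States satisfying EG (target → ¬fan): {Cooling, Off}.

{Cooling, Off}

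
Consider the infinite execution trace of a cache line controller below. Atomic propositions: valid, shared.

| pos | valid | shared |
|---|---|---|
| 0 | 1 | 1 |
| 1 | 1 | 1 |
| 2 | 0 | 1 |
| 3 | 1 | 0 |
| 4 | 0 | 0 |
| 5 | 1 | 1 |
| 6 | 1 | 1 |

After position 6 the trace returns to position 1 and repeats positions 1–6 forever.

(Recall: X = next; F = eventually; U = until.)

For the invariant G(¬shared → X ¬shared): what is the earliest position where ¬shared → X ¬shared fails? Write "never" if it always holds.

Check ¬shared → X ¬shared at each position in order: 0 ✓, 1 ✓, 2 ✓, 3 ✓.
At position 4 the labels are {} and the next position 5 has {shared, valid}, so ¬shared → X ¬shared is false there. This is the first violation.

4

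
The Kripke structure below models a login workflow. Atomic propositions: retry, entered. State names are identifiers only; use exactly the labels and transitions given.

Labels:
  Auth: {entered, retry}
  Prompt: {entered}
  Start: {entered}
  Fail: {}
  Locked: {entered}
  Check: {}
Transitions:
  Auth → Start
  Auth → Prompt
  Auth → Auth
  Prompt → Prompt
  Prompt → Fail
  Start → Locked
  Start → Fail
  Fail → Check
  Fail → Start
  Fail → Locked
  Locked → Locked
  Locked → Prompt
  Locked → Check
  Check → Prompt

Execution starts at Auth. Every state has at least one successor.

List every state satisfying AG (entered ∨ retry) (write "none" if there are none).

States satisfying entered ∨ retry: {Auth, Prompt, Start, Locked}.
States satisfying AG (entered ∨ retry): ∅.

none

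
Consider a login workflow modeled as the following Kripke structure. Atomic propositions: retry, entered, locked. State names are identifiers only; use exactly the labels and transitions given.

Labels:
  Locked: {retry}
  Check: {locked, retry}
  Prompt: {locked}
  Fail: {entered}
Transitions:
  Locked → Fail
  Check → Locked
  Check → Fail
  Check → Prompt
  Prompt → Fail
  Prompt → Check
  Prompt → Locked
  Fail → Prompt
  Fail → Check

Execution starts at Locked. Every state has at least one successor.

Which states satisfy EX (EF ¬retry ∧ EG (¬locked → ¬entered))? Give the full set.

States satisfying EF ¬retry ∧ EG (¬locked → ¬entered): {Check, Prompt}.
States satisfying EX (EF ¬retry ∧ EG (¬locked → ¬entered)): {Check, Prompt, Fail}.

{Check, Prompt, Fail}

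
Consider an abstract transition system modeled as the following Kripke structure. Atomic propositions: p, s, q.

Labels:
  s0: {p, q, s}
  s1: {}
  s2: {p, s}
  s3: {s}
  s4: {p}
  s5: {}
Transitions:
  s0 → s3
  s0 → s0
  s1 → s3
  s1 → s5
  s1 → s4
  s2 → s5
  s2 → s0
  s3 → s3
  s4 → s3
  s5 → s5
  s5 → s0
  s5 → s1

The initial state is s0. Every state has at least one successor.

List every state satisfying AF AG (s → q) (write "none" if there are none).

none

States satisfying AG (s → q): ∅.
States satisfying AF AG (s → q): ∅.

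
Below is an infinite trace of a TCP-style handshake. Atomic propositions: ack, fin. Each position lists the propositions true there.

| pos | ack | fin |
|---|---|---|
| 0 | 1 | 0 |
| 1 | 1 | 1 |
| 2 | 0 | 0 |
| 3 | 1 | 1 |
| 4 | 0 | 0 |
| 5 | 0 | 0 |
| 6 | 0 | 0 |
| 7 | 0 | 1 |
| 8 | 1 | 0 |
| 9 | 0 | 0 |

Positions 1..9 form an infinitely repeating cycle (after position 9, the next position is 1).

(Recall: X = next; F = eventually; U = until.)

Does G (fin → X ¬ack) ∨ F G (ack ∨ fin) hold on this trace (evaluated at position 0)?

fin → X ¬ack must hold at every position from 0 onward. It fails at position 7, so G (fin → X ¬ack) is false.
Positions where fin holds: 1, 3, 7.
Check X ¬ack at each: 1→ok, 3→ok, 7→fails.
G (ack ∨ fin) is false at every position 0..9, so it never becomes true and F G (ack ∨ fin) fails.
At position 0: G (fin → X ¬ack) is false; F G (ack ∨ fin) is false; so G (fin → X ¬ack) ∨ F G (ack ∨ fin) is false.

No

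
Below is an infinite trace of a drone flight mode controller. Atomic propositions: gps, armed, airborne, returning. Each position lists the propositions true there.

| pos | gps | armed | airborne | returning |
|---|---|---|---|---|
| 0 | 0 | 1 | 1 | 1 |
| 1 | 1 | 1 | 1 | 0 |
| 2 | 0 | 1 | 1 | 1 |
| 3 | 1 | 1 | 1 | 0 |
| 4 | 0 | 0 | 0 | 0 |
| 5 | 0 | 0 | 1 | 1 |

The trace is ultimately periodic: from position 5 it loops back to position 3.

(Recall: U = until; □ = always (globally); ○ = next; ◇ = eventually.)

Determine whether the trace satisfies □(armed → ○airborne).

armed → ○airborne must hold at every position from 0 onward. It fails at position 3, so □(armed → ○airborne) is false.
Positions where armed holds: 0, 1, 2, 3.
Check ○airborne at each: 0→ok, 1→ok, 2→ok, 3→fails.

Violated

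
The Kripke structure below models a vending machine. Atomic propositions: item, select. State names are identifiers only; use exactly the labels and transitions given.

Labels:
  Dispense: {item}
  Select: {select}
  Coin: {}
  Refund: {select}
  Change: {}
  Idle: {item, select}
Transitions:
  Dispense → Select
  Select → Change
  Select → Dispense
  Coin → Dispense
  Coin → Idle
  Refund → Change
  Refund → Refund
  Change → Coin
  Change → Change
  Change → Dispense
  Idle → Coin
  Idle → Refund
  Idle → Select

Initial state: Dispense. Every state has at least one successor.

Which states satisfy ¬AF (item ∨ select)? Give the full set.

States satisfying item ∨ select: {Dispense, Select, Refund, Idle}.
States satisfying AF (item ∨ select): {Dispense, Select, Coin, Refund, Idle}.
States satisfying ¬AF (item ∨ select): {Change}.

{Change}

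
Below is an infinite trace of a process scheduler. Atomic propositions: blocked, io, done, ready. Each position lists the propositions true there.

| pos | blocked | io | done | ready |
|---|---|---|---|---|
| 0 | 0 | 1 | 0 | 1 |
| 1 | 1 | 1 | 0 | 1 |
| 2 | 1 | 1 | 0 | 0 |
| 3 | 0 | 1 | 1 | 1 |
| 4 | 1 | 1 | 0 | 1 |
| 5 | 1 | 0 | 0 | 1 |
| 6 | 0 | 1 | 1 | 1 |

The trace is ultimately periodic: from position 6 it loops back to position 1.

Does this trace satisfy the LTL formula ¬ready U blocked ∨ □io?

Walking from position 0: at position 0, blocked has not yet held and ¬ready fails, so ¬ready U blocked is false.
io must hold at every position from 0 onward. It fails at position 5, so □io is false.
At position 0: ¬ready U blocked is false; □io is false; so ¬ready U blocked ∨ □io is false.

Violated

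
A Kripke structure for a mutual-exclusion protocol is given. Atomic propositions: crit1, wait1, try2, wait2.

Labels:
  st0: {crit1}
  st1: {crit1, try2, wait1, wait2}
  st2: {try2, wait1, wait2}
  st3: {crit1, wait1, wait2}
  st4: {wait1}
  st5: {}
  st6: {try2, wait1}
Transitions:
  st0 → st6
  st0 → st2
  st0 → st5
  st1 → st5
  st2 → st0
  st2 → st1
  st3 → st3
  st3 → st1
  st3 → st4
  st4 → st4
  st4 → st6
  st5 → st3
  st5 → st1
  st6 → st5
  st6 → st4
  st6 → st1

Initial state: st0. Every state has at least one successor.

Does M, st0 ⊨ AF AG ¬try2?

States satisfying AG ¬try2: ∅.
States satisfying AF AG ¬try2: ∅.
There is a path from st0 along which AG ¬try2 never holds.
st0 ∉ Sat(AF AG ¬try2).

Violated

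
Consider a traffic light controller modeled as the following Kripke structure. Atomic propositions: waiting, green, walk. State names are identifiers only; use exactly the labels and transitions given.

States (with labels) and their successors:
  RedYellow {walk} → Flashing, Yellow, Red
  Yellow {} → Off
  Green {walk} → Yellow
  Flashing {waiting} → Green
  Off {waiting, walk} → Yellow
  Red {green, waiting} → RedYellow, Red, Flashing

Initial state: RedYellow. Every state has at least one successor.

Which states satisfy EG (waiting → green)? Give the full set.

States satisfying waiting → green: {RedYellow, Yellow, Green, Red}.
States satisfying EG (waiting → green): {RedYellow, Red}.

{RedYellow, Red}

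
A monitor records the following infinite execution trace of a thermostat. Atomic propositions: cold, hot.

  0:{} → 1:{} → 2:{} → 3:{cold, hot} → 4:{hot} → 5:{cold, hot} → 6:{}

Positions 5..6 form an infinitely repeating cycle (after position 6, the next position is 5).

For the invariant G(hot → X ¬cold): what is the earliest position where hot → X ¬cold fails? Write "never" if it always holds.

Check hot → X ¬cold at each position in order: 0 ✓, 1 ✓, 2 ✓, 3 ✓.
At position 4 the labels are {hot} and the next position 5 has {cold, hot}, so hot → X ¬cold is false there. This is the first violation.

4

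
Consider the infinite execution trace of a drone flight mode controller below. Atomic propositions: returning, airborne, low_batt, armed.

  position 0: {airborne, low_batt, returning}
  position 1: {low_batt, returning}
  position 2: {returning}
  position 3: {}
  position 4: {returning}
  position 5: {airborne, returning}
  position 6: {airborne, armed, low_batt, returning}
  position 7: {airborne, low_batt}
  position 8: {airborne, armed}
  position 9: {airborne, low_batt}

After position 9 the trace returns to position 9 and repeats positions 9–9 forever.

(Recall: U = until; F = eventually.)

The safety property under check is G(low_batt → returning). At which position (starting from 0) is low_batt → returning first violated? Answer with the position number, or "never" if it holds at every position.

Check low_batt → returning at each position in order: 0 ✓, 1 ✓, 2 ✓, 3 ✓, 4 ✓, 5 ✓, 6 ✓.
At position 7 the labels are {airborne, low_batt}, so low_batt → returning is false there. This is the first violation.

7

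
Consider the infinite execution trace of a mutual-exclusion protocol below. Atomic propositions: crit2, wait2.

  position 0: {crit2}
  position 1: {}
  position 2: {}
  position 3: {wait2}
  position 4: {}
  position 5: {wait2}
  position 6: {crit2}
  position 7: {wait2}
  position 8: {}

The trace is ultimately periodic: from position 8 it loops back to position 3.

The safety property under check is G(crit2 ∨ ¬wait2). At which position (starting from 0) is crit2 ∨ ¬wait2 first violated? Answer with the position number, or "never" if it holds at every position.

3

Check crit2 ∨ ¬wait2 at each position in order: 0 ✓, 1 ✓, 2 ✓.
At position 3 the labels are {wait2}, so crit2 ∨ ¬wait2 is false there. This is the first violation.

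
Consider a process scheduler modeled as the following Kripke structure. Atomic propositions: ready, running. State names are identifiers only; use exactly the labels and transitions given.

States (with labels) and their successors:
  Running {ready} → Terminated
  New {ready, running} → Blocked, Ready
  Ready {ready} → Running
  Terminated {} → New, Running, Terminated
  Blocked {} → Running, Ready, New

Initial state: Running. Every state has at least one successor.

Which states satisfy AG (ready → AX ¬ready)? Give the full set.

none

States satisfying ready → AX ¬ready: {Running, Terminated, Blocked}.
States satisfying AG (ready → AX ¬ready): ∅.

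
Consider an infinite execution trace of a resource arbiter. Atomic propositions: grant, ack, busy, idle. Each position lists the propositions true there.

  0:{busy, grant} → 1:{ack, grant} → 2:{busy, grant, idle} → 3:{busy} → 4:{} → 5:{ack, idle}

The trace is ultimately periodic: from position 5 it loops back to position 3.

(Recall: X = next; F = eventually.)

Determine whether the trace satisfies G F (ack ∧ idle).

F (ack ∧ idle) holds at every position 0..5, and those are all positions ever visited, so G F (ack ∧ idle) holds.

Holds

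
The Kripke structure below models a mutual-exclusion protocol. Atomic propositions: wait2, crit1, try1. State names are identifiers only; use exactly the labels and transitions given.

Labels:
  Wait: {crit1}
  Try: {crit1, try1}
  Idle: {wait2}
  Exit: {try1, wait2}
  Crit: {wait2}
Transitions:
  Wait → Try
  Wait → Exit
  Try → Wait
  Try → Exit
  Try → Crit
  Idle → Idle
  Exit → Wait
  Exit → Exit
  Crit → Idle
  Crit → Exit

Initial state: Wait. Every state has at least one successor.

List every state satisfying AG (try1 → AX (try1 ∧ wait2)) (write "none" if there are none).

States satisfying try1 → AX (try1 ∧ wait2): {Wait, Idle, Crit}.
States satisfying AG (try1 → AX (try1 ∧ wait2)): {Idle}.

{Idle}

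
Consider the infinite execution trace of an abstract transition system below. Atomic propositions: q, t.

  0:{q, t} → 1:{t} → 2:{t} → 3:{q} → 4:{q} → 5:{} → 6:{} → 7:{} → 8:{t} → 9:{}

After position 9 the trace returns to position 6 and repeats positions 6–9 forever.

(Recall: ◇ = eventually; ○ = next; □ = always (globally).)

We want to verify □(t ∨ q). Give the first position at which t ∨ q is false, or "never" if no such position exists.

Check t ∨ q at each position in order: 0 ✓, 1 ✓, 2 ✓, 3 ✓, 4 ✓.
At position 5 the labels are {}, so t ∨ q is false there. This is the first violation.

5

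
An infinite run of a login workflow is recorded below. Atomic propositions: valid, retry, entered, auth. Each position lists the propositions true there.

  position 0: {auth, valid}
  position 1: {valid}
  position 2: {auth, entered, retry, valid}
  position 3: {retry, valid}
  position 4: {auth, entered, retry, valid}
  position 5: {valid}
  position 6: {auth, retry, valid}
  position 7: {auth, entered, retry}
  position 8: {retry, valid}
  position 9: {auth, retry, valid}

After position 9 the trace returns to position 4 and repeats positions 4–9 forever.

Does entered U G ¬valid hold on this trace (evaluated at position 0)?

Does not hold

Walking from position 0: at position 0, G ¬valid has not yet held and entered fails, so entered U G ¬valid is false.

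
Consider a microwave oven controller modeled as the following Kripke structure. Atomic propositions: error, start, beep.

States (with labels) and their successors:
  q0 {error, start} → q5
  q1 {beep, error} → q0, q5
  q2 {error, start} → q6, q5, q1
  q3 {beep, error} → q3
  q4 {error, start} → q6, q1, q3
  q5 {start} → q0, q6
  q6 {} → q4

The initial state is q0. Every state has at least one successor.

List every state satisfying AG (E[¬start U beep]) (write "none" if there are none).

States satisfying E[¬start U beep]: {q1, q3}.
States satisfying AG (E[¬start U beep]): {q3}.

{q3}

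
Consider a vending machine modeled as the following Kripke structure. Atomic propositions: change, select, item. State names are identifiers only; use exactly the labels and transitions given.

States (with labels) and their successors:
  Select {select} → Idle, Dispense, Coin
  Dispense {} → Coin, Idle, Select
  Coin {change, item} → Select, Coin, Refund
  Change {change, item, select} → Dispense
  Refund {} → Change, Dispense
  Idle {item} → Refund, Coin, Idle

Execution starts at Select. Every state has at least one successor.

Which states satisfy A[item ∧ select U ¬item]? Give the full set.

States satisfying item ∧ select: {Change}.
States satisfying ¬item: {Select, Dispense, Refund}.
States satisfying A[item ∧ select U ¬item]: {Select, Dispense, Change, Refund}.

{Select, Dispense, Change, Refund}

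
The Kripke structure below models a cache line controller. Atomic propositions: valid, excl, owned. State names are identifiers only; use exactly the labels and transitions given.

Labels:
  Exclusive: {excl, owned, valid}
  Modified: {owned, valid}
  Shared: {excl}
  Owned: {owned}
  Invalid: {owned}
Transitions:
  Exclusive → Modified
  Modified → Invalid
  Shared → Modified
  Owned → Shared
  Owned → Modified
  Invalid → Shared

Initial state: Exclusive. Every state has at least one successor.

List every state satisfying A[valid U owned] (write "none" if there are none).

{Exclusive, Modified, Owned, Invalid}

States satisfying valid: {Exclusive, Modified}.
States satisfying owned: {Exclusive, Modified, Owned, Invalid}.
States satisfying A[valid U owned]: {Exclusive, Modified, Owned, Invalid}.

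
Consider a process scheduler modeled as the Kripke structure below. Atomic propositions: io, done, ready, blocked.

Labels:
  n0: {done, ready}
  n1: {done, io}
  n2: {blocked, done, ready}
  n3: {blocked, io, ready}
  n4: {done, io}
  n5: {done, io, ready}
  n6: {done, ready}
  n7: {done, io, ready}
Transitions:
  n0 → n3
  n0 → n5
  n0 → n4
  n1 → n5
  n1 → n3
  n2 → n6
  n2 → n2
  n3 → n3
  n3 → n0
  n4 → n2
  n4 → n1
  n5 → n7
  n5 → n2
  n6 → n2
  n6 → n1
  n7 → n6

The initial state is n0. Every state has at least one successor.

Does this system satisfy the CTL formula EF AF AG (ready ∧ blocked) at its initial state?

Violated

States satisfying AF AG (ready ∧ blocked): ∅.
States satisfying EF AF AG (ready ∧ blocked): ∅.
No suitable path/successor from n0 witnesses the formula.
n0 ∉ Sat(EF AF AG (ready ∧ blocked)).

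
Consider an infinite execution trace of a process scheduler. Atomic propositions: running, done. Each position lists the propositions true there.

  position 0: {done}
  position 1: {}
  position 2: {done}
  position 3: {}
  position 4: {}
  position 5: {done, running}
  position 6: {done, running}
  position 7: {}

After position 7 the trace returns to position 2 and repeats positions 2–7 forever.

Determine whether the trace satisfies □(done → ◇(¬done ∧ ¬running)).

done → ◇(¬done ∧ ¬running) holds at every position 0..7, and those are all positions ever visited, so □(done → ◇(¬done ∧ ¬running)) holds.
Positions where done holds: 0, 2, 5, 6.
Check ◇(¬done ∧ ¬running) at each: 0→ok, 2→ok, 5→ok, 6→ok.

Holds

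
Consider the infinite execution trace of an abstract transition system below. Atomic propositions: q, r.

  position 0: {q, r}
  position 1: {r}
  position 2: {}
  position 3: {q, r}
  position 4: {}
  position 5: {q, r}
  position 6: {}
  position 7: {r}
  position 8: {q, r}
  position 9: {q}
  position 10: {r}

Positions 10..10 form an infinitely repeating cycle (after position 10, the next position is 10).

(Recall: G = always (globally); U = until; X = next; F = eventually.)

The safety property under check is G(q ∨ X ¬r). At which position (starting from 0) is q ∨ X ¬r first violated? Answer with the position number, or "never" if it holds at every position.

2

Check q ∨ X ¬r at each position in order: 0 ✓, 1 ✓.
At position 2 the labels are {} and the next position 3 has {q, r}, so q ∨ X ¬r is false there. This is the first violation.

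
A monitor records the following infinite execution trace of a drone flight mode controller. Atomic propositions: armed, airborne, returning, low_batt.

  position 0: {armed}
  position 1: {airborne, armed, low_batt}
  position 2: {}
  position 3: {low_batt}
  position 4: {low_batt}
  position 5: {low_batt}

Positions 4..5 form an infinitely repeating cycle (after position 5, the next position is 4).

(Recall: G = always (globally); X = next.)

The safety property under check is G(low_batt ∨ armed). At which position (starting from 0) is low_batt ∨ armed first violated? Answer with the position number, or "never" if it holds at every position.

2

Check low_batt ∨ armed at each position in order: 0 ✓, 1 ✓.
At position 2 the labels are {}, so low_batt ∨ armed is false there. This is the first violation.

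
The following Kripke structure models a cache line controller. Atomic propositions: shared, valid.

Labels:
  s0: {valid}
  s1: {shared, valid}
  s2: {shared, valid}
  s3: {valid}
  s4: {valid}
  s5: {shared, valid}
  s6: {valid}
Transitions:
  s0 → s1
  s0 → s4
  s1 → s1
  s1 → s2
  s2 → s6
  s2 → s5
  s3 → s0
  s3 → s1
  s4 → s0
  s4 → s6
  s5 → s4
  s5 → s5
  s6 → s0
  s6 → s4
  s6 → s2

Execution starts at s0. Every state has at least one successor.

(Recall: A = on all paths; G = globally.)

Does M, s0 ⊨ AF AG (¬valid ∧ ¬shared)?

Violated

States satisfying AG (¬valid ∧ ¬shared): ∅.
States satisfying AF AG (¬valid ∧ ¬shared): ∅.
There is a path from s0 along which AG (¬valid ∧ ¬shared) never holds.
s0 ∉ Sat(AF AG (¬valid ∧ ¬shared)).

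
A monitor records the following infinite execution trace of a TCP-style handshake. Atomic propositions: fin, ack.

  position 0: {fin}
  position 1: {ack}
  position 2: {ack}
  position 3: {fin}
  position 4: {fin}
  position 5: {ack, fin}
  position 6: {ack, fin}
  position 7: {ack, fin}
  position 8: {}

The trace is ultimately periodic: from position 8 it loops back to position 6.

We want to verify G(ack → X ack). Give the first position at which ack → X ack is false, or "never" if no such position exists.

Check ack → X ack at each position in order: 0 ✓, 1 ✓.
At position 2 the labels are {ack} and the next position 3 has {fin}, so ack → X ack is false there. This is the first violation.

2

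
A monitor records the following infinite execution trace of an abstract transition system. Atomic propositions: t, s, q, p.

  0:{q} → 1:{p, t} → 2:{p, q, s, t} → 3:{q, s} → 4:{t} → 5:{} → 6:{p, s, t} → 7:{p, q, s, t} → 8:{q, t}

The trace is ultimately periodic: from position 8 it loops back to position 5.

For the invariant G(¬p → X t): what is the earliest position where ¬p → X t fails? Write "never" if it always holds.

4

Check ¬p → X t at each position in order: 0 ✓, 1 ✓, 2 ✓, 3 ✓.
At position 4 the labels are {t} and the next position 5 has {}, so ¬p → X t is false there. This is the first violation.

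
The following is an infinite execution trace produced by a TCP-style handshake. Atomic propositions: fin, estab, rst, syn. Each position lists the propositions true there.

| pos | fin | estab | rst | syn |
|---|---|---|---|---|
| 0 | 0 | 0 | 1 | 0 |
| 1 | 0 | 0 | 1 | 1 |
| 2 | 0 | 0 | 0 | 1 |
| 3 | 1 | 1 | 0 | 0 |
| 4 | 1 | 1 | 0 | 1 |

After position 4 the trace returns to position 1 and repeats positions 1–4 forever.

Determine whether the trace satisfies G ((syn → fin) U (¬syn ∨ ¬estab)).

(syn → fin) U (¬syn ∨ ¬estab) holds at every position 0..4, and those are all positions ever visited, so G ((syn → fin) U (¬syn ∨ ¬estab)) holds.

Satisfied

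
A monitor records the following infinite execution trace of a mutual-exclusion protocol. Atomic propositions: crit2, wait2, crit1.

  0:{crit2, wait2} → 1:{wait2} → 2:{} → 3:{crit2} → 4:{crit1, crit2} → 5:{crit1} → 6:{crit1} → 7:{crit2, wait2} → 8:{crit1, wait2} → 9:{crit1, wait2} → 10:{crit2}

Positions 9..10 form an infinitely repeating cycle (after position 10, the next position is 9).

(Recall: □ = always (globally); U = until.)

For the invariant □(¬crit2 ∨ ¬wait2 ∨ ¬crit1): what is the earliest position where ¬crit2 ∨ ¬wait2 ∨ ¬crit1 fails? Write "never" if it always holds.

never

¬crit2 ∨ ¬wait2 ∨ ¬crit1 holds at every position 0..10, and those are all the positions the trace ever visits, so the invariant □(¬crit2 ∨ ¬wait2 ∨ ¬crit1) is never violated.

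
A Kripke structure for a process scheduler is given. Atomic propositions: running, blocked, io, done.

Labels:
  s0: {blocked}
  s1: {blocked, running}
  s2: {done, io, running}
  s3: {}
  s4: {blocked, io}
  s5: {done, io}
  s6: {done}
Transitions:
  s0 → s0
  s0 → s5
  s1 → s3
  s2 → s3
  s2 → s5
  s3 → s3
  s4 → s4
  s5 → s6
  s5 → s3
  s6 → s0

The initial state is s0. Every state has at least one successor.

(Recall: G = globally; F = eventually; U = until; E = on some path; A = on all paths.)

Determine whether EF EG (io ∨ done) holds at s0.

States satisfying EG (io ∨ done): {s4}.
States satisfying EF EG (io ∨ done): {s4}.
No suitable path/successor from s0 witnesses the formula.
s0 ∉ Sat(EF EG (io ∨ done)).

No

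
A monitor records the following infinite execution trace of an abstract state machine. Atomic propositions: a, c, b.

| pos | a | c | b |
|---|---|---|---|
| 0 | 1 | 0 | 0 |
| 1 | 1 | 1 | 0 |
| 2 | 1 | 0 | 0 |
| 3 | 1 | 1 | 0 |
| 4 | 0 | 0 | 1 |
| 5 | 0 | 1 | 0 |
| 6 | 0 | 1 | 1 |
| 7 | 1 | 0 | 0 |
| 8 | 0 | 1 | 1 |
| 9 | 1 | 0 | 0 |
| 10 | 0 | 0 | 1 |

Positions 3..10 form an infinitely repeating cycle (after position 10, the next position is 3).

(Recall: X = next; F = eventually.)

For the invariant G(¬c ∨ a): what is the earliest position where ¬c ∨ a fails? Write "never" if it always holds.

Check ¬c ∨ a at each position in order: 0 ✓, 1 ✓, 2 ✓, 3 ✓, 4 ✓.
At position 5 the labels are {c}, so ¬c ∨ a is false there. This is the first violation.

5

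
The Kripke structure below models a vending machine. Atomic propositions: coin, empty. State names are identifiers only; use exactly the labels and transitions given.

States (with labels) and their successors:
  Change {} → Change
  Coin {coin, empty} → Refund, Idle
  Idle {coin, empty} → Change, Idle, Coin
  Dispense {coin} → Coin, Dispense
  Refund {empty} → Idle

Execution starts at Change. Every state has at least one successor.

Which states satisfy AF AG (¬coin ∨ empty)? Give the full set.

States satisfying AG (¬coin ∨ empty): {Change, Coin, Idle, Refund}.
States satisfying AF AG (¬coin ∨ empty): {Change, Coin, Idle, Refund}.

{Change, Coin, Idle, Refund}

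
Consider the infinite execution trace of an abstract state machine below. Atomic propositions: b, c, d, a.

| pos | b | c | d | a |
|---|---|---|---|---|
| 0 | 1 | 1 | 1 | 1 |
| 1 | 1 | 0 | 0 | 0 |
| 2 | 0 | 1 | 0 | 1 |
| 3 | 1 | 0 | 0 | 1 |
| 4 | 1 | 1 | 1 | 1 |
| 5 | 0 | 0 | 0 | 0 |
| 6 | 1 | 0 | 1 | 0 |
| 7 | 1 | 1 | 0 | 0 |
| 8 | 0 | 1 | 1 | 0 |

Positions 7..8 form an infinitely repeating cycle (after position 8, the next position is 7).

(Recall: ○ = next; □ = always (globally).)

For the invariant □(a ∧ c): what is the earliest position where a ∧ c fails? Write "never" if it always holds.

Check a ∧ c at each position in order: 0 ✓.
At position 1 the labels are {b}, so a ∧ c is false there. This is the first violation.

1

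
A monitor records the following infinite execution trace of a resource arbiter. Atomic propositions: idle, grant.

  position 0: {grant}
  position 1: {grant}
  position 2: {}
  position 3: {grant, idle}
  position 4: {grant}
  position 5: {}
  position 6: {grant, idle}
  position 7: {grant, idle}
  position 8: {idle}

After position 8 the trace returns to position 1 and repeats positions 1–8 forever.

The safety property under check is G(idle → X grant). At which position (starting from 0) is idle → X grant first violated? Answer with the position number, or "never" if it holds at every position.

7

Check idle → X grant at each position in order: 0 ✓, 1 ✓, 2 ✓, 3 ✓, 4 ✓, 5 ✓, 6 ✓.
At position 7 the labels are {grant, idle} and the next position 8 has {idle}, so idle → X grant is false there. This is the first violation.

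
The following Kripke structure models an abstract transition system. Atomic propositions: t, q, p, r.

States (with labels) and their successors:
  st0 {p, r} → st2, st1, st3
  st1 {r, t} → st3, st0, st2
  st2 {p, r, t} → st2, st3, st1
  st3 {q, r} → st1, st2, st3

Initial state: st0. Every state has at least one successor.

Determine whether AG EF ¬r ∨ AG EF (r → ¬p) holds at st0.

States satisfying EF ¬r: ∅.
States satisfying AG EF ¬r: ∅.
States satisfying EF (r → ¬p): {st0, st1, st2, st3}.
States satisfying AG EF (r → ¬p): {st0, st1, st2, st3}.
States satisfying AG EF ¬r ∨ AG EF (r → ¬p): {st0, st1, st2, st3}.
st0 ∈ Sat(AG EF ¬r ∨ AG EF (r → ¬p)).

Holds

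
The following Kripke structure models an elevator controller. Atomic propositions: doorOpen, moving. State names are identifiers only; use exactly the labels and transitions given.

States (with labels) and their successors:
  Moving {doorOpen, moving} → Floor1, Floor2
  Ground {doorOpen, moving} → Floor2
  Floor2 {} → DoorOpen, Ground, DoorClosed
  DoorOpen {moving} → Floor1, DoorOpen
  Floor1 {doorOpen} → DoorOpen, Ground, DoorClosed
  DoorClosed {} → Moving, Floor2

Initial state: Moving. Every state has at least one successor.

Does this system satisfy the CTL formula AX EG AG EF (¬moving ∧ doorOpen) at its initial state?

States satisfying EG AG EF (¬moving ∧ doorOpen): {Moving, Ground, Floor2, DoorOpen, Floor1, DoorClosed}.
States satisfying AX EG AG EF (¬moving ∧ doorOpen): {Moving, Ground, Floor2, DoorOpen, Floor1, DoorClosed}.
Moving ∈ Sat(AX EG AG EF (¬moving ∧ doorOpen)).

Yes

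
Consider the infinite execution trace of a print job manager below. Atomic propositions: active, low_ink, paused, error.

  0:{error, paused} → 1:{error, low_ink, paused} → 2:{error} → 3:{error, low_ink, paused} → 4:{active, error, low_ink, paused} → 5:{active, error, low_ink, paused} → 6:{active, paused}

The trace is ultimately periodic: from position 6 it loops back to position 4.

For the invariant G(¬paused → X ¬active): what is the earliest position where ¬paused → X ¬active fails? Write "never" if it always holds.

never

¬paused → X ¬active holds at every position 0..6, and those are all the positions the trace ever visits, so the invariant G(¬paused → X ¬active) is never violated.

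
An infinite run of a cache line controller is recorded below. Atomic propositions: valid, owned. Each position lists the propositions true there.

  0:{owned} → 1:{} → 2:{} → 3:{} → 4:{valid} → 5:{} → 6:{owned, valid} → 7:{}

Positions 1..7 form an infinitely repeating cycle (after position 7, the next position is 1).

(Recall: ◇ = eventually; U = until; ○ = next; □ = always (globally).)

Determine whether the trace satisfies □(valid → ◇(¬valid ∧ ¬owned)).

valid → ◇(¬valid ∧ ¬owned) holds at every position 0..7, and those are all positions ever visited, so □(valid → ◇(¬valid ∧ ¬owned)) holds.
Positions where valid holds: 4, 6.
Check ◇(¬valid ∧ ¬owned) at each: 4→ok, 6→ok.

Holds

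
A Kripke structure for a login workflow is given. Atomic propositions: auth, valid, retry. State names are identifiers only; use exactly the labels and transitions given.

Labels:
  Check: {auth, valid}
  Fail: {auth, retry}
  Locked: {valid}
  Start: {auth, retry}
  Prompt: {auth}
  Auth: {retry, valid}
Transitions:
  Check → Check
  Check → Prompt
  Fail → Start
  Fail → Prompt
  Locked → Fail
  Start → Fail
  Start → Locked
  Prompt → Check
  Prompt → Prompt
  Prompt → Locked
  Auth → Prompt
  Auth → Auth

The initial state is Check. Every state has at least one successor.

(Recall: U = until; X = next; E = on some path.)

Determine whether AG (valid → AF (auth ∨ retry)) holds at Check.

Yes

States satisfying valid → AF (auth ∨ retry): {Check, Fail, Locked, Start, Prompt, Auth}.
States satisfying AG (valid → AF (auth ∨ retry)): {Check, Fail, Locked, Start, Prompt, Auth}.
Every state reachable from Check satisfies valid → AF (auth ∨ retry).
Check ∈ Sat(AG (valid → AF (auth ∨ retry))).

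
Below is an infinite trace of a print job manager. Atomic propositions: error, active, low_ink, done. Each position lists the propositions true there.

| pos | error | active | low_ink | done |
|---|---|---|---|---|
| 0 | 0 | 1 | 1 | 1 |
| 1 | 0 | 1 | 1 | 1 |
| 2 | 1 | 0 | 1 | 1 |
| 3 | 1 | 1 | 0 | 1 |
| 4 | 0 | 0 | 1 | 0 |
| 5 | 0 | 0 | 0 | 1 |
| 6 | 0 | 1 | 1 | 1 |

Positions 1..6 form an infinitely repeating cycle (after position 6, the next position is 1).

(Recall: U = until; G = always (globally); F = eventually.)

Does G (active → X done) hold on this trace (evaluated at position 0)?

No

active → X done must hold at every position from 0 onward. It fails at position 3, so G (active → X done) is false.
Positions where active holds: 0, 1, 3, 6.
Check X done at each: 0→ok, 1→ok, 3→fails, 6→ok.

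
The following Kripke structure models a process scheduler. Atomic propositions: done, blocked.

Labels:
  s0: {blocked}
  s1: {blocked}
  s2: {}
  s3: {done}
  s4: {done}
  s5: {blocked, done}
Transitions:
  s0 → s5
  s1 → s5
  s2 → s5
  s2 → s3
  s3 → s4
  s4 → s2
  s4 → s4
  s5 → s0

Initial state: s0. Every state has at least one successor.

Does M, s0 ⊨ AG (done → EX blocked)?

States satisfying done → EX blocked: {s0, s1, s2, s5}.
States satisfying AG (done → EX blocked): {s0, s1, s5}.
Every state reachable from s0 satisfies done → EX blocked.
s0 ∈ Sat(AG (done → EX blocked)).

Satisfied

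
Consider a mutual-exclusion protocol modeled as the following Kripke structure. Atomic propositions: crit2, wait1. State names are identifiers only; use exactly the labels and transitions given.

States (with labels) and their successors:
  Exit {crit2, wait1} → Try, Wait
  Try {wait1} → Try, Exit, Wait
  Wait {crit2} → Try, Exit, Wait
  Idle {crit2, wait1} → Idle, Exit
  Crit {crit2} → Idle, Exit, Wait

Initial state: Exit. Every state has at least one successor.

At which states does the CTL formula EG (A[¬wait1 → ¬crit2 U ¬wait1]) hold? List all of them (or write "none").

States satisfying A[¬wait1 → ¬crit2 U ¬wait1]: {Wait, Crit}.
States satisfying EG (A[¬wait1 → ¬crit2 U ¬wait1]): {Wait, Crit}.

{Wait, Crit}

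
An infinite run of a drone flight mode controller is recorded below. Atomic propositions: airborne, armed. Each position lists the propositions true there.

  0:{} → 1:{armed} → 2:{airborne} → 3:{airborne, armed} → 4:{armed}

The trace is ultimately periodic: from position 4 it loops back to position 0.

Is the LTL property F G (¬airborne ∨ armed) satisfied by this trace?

Violated

G (¬airborne ∨ armed) is false at every position 0..4, so it never becomes true and F G (¬airborne ∨ armed) fails.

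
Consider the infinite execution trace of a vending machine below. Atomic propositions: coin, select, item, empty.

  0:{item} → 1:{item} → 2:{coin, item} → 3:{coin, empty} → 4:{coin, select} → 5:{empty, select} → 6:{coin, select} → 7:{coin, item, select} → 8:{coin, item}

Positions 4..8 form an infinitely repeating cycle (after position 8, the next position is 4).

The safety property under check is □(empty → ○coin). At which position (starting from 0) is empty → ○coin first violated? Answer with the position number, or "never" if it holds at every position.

empty → ○coin holds at every position 0..8, and those are all the positions the trace ever visits, so the invariant □(empty → ○coin) is never violated.

never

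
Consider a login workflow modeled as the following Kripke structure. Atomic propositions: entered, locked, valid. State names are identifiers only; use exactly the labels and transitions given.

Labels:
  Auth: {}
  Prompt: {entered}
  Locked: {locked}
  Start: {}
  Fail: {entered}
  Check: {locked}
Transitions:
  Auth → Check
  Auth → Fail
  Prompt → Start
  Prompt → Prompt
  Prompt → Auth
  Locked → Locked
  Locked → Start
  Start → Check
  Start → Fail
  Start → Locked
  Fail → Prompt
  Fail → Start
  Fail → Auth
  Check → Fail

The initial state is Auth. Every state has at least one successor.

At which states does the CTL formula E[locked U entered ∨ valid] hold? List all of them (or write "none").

States satisfying locked: {Locked, Check}.
States satisfying entered ∨ valid: {Prompt, Fail}.
States satisfying E[locked U entered ∨ valid]: {Prompt, Fail, Check}.

{Prompt, Fail, Check}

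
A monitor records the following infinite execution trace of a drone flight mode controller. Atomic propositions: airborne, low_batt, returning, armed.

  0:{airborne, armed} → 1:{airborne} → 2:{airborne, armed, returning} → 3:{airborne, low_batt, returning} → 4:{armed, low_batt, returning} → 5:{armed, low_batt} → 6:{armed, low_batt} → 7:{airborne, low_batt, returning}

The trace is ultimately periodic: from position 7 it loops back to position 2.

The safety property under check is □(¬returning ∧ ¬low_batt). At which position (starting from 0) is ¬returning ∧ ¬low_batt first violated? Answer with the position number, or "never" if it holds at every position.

2

Check ¬returning ∧ ¬low_batt at each position in order: 0 ✓, 1 ✓.
At position 2 the labels are {airborne, armed, returning}, so ¬returning ∧ ¬low_batt is false there. This is the first violation.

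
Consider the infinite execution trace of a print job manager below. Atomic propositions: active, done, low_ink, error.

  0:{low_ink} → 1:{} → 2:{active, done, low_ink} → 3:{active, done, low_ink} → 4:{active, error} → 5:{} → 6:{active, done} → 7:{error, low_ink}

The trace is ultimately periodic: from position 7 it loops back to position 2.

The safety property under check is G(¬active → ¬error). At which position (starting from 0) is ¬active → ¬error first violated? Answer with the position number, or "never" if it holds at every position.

Check ¬active → ¬error at each position in order: 0 ✓, 1 ✓, 2 ✓, 3 ✓, 4 ✓, 5 ✓, 6 ✓.
At position 7 the labels are {error, low_ink}, so ¬active → ¬error is false there. This is the first violation.

7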